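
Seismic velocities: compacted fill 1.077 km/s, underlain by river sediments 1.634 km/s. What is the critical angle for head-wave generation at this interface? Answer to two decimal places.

41.23°

Critical incidence: sin θ_c = V₁/V₂ = 1.077/1.634 = 0.6591.
θ_c = arcsin 0.6591 = 41.23°.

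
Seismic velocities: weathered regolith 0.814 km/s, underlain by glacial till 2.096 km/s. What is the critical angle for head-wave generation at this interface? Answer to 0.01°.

22.85°

Critical incidence: sin θ_c = V₁/V₂ = 0.814/2.096 = 0.3884.
θ_c = arcsin 0.3884 = 22.85°.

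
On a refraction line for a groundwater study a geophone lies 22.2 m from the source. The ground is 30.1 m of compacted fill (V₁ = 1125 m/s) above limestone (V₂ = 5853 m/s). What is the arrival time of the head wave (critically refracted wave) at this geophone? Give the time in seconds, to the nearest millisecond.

t = x/V₂ + 2h·√(V₂²−V₁²)/(V₁V₂).
√(V₂²−V₁²) = √(5853²−1125²) = 5743.9 m/s; delay term = 2·30.1·5743.9/(1125·5853) = 0.05251 s.
t = 22.2/5853 + 0.05251 = 0.05631 s.

0.056 s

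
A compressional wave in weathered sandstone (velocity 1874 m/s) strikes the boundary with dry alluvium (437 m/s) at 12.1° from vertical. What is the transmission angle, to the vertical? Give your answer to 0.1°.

2.8°

sin θ₁/V₁ = sin θ₂/V₂ ⇒ sin θ₂ = 437·sin 12.1°/1874 = 437·0.2096/1874 = 0.0489.
θ₂ = arcsin 0.0489 = 2.80° from the normal.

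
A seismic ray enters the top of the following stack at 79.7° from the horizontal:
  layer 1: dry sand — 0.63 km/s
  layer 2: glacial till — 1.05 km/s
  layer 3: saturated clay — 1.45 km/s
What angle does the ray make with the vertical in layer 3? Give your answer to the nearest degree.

From the normal: θ₁ = 90° − 79.7° = 10.3°.
Snell's law across each interface conserves sin θ / V, so sin θ_3 = V_3·sin θ₁/V₁.
sin θ_3 = 1.45 × sin 10.3° / 0.63 = 0.4115.
θ_3 = arcsin 0.4115 = 24.30°.

24°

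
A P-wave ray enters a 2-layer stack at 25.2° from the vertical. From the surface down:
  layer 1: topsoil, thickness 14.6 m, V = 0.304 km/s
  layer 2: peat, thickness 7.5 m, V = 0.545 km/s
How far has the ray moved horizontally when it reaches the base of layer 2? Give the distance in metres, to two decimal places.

Apply Snell's law at each interface; in layer i the horizontal offset is hᵢ·tan θᵢ.
Layer 1: θ = 25.20°; offset = 14.6·tan 25.20° = 6.8702 m.
Layer 2: sin θ = 0.545·sin 25.2°/0.304 = 0.7633, θ = 49.76°; offset = 7.5·tan 49.76° = 8.8618 m.
Σ offsets = 15.7321 m.

15.73 m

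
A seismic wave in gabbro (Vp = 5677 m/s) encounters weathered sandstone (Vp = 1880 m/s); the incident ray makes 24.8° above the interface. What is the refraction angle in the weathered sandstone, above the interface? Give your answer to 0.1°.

Convert to the normal: θ₁ = 90° − 24.8° = 65.2°.
sin θ₁/V₁ = sin θ₂/V₂ ⇒ sin θ₂ = 1880·sin 65.2°/5677 = 1880·0.9078/5677 = 0.3006.
θ₂ = sin⁻¹(0.3006) = 17.49° (from vertical).
From the interface: 90° − 17.49° = 72.51°.

72.5°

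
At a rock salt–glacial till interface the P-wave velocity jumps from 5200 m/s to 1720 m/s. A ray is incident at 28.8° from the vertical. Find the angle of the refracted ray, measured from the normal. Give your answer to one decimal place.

9.2°

sin θ₁/V₁ = sin θ₂/V₂ ⇒ sin θ₂ = 1720·sin 28.8°/5200 = 1720·0.4818/5200 = 0.1593.
θ₂ = arcsin 0.1593 = 9.17° from the normal.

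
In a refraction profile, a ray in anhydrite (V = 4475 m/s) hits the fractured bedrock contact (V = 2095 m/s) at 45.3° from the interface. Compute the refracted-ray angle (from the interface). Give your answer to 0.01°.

70.77°

Convert to the normal: θ₁ = 90° − 45.3° = 44.7°.
Snell's law: sin θ₂ = (V₂/V₁)·sin θ₁ = (2095/4475)·sin 44.7° = 0.3293.
θ₂ = arcsin 0.3293 = 19.23° from the normal.
From the interface: 90° − 19.23° = 70.77°.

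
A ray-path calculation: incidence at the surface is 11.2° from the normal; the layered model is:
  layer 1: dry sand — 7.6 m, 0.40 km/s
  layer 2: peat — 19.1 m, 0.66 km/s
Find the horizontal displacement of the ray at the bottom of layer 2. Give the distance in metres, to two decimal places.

7.97 m

Apply Snell's law at each interface; in layer i the horizontal offset is hᵢ·tan θᵢ.
Layer 1: θ = 11.20°; offset = 7.6·tan 11.20° = 1.5048 m.
Layer 2: sin θ = 0.66·sin 11.2°/0.40 = 0.3205, θ = 18.69°; offset = 19.1·tan 18.69° = 6.4622 m.
Summing the layer offsets gives 7.9670 m.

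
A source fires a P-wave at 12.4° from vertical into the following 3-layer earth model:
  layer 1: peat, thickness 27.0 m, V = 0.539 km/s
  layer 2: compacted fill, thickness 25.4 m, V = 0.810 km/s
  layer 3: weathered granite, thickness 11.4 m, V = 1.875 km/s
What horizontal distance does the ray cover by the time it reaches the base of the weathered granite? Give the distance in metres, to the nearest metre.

27 m

Apply Snell's law at each interface; in layer i the horizontal offset is hᵢ·tan θᵢ.
Layer 1: θ = 12.40°; offset = 27.0·tan 12.40° = 5.936 m.
Layer 2: sin θ = 0.810·sin 12.4°/0.539 = 0.3227, θ = 18.83°; offset = 25.4·tan 18.83° = 8.660 m.
Layer 3: sin θ = 1.875·sin 12.4°/0.539 = 0.7470, θ = 48.33°; offset = 11.4·tan 48.33° = 12.809 m.
Σ offsets = 27.405 m.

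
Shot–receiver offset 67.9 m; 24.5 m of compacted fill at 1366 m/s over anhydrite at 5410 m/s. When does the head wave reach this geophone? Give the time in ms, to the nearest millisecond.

t = x/V₂ + 2h·√(V₂²−V₁²)/(V₁V₂).
√(V₂²−V₁²) = √(5410²−1366²) = 5234.7 m/s; delay term = 2·24.5·5234.7/(1366·5410) = 0.03471 s.
t = 67.9/5410 + 0.03471 = 0.04726 s.

47 ms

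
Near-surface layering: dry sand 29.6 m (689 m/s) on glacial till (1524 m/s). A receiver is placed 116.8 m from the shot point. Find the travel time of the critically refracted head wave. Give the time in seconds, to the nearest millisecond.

t = x/V₂ + 2h·√(V₂²−V₁²)/(V₁V₂).
√(V₂²−V₁²) = √(1524²−689²) = 1359.4 m/s; delay term = 2·29.6·1359.4/(689·1524) = 0.07664 s.
t = 116.8/1524 + 0.07664 = 0.15328 s.

0.153 s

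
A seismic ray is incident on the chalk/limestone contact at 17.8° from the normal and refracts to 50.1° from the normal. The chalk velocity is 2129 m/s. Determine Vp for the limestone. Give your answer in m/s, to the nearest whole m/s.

sin 17.8° = 0.3057; sin 50.1° = 0.7672.
V₂ = V₁·(sin θ₂/sin θ₁) = 2129·(0.7672/0.3057) = 5342.88 m/s.

5343 m/s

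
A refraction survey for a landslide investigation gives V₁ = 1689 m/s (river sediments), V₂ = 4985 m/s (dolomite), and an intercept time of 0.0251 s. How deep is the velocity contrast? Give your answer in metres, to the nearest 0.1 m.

22.5 m

θ_c = arcsin(1689/4985) = 19.80°; cos θ_c = 0.9409.
tᵢ = 2h cos θ_c/V₁ ⇒ h = tᵢ·V₁/(2 cos θ_c) = 0.0251·1689/(2·0.9409) = 22.53 m.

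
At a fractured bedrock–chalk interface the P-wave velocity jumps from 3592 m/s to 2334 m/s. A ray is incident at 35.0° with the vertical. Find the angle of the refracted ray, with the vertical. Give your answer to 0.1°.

sin θ₁/V₁ = sin θ₂/V₂ ⇒ sin θ₂ = 2334·sin 35.0°/3592 = 2334·0.5736/3592 = 0.3727.
θ₂ = sin⁻¹(0.3727) = 21.88° (from vertical).

21.9°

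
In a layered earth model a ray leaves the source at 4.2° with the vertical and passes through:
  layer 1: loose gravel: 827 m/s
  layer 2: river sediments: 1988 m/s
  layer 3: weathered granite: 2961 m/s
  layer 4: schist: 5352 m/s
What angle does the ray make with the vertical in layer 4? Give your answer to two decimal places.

28.29°

Snell's law across each interface conserves sin θ / V, so sin θ_4 = V_4·sin θ₁/V₁.
sin θ_4 = 5352 × sin 4.2° / 827 = 0.4740.
θ_4 = arcsin 0.4740 = 28.29°.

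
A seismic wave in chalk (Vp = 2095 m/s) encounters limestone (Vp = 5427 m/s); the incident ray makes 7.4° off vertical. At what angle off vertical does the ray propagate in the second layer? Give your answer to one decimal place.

sin θ₁/V₁ = sin θ₂/V₂ ⇒ sin θ₂ = 5427·sin 7.4°/2095 = 5427·0.1288/2095 = 0.3336.
θ₂ = sin⁻¹(0.3336) = 19.49° (from vertical).

19.5°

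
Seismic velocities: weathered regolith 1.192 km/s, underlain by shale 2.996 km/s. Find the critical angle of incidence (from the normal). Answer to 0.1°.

23.4°

Critical incidence: sin θ_c = V₁/V₂ = 1.192/2.996 = 0.3979.
θ_c = arcsin 0.3979 = 23.44°.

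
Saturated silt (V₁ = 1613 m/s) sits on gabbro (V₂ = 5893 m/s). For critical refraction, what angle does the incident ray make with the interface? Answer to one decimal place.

Critical incidence: sin θ_c = V₁/V₂ = 1613/5893 = 0.2737.
θ_c = arcsin 0.2737 = 15.89°.
Measured from the interface: 90° − 15.89° = 74.11°.

74.1°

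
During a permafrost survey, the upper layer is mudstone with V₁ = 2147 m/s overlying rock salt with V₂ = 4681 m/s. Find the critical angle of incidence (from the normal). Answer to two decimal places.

Critical incidence: sin θ_c = V₁/V₂ = 2147/4681 = 0.4587.
θ_c = arcsin 0.4587 = 27.30°.

27.30°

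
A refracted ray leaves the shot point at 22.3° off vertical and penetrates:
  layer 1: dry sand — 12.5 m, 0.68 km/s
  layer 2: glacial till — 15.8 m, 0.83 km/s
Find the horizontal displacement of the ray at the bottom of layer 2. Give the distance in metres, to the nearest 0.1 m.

Apply Snell's law at each interface; in layer i the horizontal offset is hᵢ·tan θᵢ.
Layer 1: θ = 22.30°; offset = 12.5·tan 22.30° = 5.127 m.
Layer 2: sin θ = 0.83·sin 22.3°/0.68 = 0.4632, θ = 27.59°; offset = 15.8·tan 27.59° = 8.257 m.
Summing the layer offsets gives 13.384 m.

13.4 m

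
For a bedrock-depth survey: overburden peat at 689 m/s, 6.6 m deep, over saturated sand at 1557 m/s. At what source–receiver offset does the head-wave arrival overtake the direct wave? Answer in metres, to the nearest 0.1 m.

21.2 m

x_cross = 2h·√((V₂+V₁)/(V₂−V₁)).
(V₂+V₁)/(V₂−V₁) = (1557+689)/(1557−689) = 2.5876; √ = 1.6086.
x_cross = 2·6.6·1.6086 = 21.23 m.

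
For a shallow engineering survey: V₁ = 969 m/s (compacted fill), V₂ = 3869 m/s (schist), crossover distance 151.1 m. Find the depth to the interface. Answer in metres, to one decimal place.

58.5 m

x_cross = 2h·√((V₂+V₁)/(V₂−V₁)) → h = x_cross / (2·√((V₂+V₁)/(V₂−V₁))).
√((V₂+V₁)/(V₂−V₁)) = √((3869+969)/(3869−969)) = 1.2916.
h = 151.1 / (2·1.2916) = 58.49 m.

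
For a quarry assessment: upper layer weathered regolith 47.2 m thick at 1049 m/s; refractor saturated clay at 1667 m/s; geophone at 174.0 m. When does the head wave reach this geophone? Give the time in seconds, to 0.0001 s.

0.1743 s

θ_c = arcsin(V₁/V₂) = arcsin(1049/1667) = 39.00°, cos θ_c = 0.7772.
Intercept time tᵢ = 2h cos θ_c / V₁ = 2·47.2·0.7772/1049 = 0.06994 s.
t = x/V₂ + tᵢ = 174.0/1667 + 0.06994 = 0.17432 s.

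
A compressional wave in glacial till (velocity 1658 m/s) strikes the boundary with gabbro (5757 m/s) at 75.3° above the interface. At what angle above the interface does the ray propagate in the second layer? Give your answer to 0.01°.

Angle from the normal: 90° − 75.3° = 14.7°.
sin θ₁/V₁ = sin θ₂/V₂ ⇒ sin θ₂ = 5757·sin 14.7°/1658 = 5757·0.2538/1658 = 0.8811.
θ₂ = arcsin 0.8811 = 61.78° from the normal.
From the interface: 90° − 61.78° = 28.22°.

28.22°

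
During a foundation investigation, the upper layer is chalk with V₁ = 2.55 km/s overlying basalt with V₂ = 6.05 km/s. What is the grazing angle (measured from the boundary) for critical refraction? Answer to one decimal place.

65.1°

At critical incidence the refracted ray runs along the interface (θ₂ = 90°), so sin θ_c = V₁/V₂.
θ_c = arcsin(2.55/6.05) = arcsin 0.4215 = 24.93°.
Measured from the interface: 90° − 24.93° = 65.07°.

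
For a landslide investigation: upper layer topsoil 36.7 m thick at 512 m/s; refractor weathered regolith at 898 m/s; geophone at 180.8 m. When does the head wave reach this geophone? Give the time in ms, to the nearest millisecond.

t = x/V₂ + 2h·√(V₂²−V₁²)/(V₁V₂).
√(V₂²−V₁²) = √(898²−512²) = 737.7 m/s; delay term = 2·36.7·737.7/(512·898) = 0.11777 s.
t = 180.8/898 + 0.11777 = 0.31911 s.

319 ms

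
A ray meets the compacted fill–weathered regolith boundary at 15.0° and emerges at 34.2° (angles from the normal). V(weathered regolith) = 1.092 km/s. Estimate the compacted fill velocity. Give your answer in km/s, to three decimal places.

sin 15.0° = 0.2588; sin 34.2° = 0.5621.
V₁ = V₂·(sin θ₁/sin θ₂) = 1.092·(0.2588/0.5621) = 0.503 km/s.

0.503 km/s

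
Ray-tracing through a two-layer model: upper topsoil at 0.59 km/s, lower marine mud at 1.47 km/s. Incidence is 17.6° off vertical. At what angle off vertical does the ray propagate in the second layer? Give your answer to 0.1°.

48.9°

sin θ₁/V₁ = sin θ₂/V₂ ⇒ sin θ₂ = 1.47·sin 17.6°/0.59 = 1.47·0.3024/0.59 = 0.7534.
θ₂ = arcsin 0.7534 = 48.88° from the normal.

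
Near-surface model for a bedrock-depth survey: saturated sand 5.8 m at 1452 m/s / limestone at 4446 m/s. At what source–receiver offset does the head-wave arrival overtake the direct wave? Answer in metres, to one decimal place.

x_cross = 2h·√((V₂+V₁)/(V₂−V₁)).
(V₂+V₁)/(V₂−V₁) = (4446+1452)/(4446−1452) = 1.9699; √ = 1.4035.
x_cross = 2·5.8·1.4035 = 16.28 m.

16.3 m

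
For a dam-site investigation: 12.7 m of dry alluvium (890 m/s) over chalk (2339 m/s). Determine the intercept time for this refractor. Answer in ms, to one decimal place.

θ_c = arcsin(V₁/V₂) = arcsin(890/2339) = 22.36°; cos θ_c = 0.9248.
tᵢ = 2h·cos θ_c / V₁ = 2·12.7·0.9248 / 890 = 0.02639 s.

26.4 ms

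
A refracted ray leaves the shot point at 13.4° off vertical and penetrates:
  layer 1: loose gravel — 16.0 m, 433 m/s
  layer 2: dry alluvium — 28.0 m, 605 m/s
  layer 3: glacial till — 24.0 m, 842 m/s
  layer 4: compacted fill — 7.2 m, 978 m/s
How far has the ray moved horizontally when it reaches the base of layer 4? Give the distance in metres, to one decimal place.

29.9 m

Apply Snell's law at each interface; in layer i the horizontal offset is hᵢ·tan θᵢ.
Layer 1: θ = 13.40°; offset = 16.0·tan 13.40° = 3.812 m.
Layer 2: sin θ = 605·sin 13.4°/433 = 0.3238, θ = 18.89°; offset = 28.0·tan 18.89° = 9.583 m.
Layer 3: sin θ = 842·sin 13.4°/433 = 0.4507, θ = 26.79°; offset = 24.0·tan 26.79° = 12.116 m.
Layer 4: sin θ = 978·sin 13.4°/433 = 0.5234, θ = 31.56°; offset = 7.2·tan 31.56° = 4.423 m.
Total horizontal offset = 29.933 m.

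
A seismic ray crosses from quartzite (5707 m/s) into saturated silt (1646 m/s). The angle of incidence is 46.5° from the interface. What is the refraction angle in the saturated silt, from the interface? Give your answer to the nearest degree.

79°

Angle from the normal: 90° − 46.5° = 43.5°.
Snell's law: sin θ₂ = (V₂/V₁)·sin θ₁ = (1646/5707)·sin 43.5° = 0.1985.
θ₂ = sin⁻¹(0.1985) = 11.45° (from vertical).
From the interface: 90° − 11.45° = 78.55°.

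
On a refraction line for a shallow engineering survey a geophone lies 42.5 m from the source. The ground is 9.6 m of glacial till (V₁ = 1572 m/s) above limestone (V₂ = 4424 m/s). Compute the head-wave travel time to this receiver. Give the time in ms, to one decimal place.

θ_c = arcsin(V₁/V₂) = arcsin(1572/4424) = 20.81°, cos θ_c = 0.9347.
Intercept time tᵢ = 2h cos θ_c / V₁ = 2·9.6·0.9347/1572 = 0.01142 s.
t = x/V₂ + tᵢ = 42.5/4424 + 0.01142 = 0.02102 s.

21.0 ms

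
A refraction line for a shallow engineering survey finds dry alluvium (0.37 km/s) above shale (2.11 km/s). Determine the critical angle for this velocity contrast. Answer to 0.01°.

10.10°

At critical incidence the refracted ray runs along the interface (θ₂ = 90°), so sin θ_c = V₁/V₂.
θ_c = arcsin(0.37/2.11) = arcsin 0.1754 = 10.10°.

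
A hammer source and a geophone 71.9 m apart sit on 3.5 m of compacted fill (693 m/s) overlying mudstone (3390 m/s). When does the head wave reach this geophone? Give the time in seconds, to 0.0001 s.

t = x/V₂ + 2h·√(V₂²−V₁²)/(V₁V₂).
√(V₂²−V₁²) = √(3390²−693²) = 3318.4 m/s; delay term = 2·3.5·3318.4/(693·3390) = 0.00989 s.
t = 71.9/3390 + 0.00989 = 0.03110 s.

0.0311 s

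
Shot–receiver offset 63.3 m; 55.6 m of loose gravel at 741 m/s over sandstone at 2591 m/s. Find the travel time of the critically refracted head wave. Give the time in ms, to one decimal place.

θ_c = arcsin(V₁/V₂) = arcsin(741/2591) = 16.62°, cos θ_c = 0.9582.
Intercept time tᵢ = 2h cos θ_c / V₁ = 2·55.6·0.9582/741 = 0.14380 s.
t = x/V₂ + tᵢ = 63.3/2591 + 0.14380 = 0.16823 s.

168.2 ms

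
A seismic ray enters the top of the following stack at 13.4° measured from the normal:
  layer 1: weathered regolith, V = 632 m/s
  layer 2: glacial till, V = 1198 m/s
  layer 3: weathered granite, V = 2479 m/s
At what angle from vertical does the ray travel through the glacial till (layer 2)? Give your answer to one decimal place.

Ray parameter p = sin 13.4° / 632 = 3.6669e-04 s/m.
sin θ_2 = p·V_2 = 3.6669e-04 × 1198 = 0.4393.
θ_2 = 26.06° from the vertical.

26.1°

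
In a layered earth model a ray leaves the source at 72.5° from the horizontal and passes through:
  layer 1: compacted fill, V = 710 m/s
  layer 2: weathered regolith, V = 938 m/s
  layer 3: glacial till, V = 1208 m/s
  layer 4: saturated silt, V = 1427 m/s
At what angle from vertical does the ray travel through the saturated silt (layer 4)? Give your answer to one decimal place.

From the normal: θ₁ = 90° − 72.5° = 17.5°.
Snell's law across each interface conserves sin θ / V, so sin θ_4 = V_4·sin θ₁/V₁.
sin θ_4 = 1427 × sin 17.5° / 710 = 0.6044.
θ_4 = arcsin 0.6044 = 37.18°.

37.2°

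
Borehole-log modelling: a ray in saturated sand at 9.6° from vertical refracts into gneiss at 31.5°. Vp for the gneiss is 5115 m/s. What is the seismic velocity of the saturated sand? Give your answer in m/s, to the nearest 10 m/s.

Snell's law: sin 9.6°/V₁ = sin 31.5°/V₂.
V₁ = V₂·sin 9.6°/sin 31.5° = 5115 × 0.3192 = 1632.58 m/s.

1630 m/s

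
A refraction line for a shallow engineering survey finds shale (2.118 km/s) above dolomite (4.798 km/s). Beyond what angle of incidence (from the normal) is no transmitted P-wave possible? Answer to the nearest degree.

26°

Critical incidence: sin θ_c = V₁/V₂ = 2.118/4.798 = 0.4414.
θ_c = arcsin 0.4414 = 26.20°.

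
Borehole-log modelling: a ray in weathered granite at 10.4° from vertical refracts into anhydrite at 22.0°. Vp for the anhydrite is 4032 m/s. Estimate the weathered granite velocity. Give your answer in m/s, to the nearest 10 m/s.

sin 10.4° = 0.1805; sin 22.0° = 0.3746.
V₁ = V₂·(sin θ₁/sin θ₂) = 4032·(0.1805/0.3746) = 1942.98 m/s.

1940 m/s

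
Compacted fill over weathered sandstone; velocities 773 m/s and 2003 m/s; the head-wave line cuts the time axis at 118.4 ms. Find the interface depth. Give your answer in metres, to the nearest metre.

50 m

θ_c = arcsin(773/2003) = 22.70°; cos θ_c = 0.9225.
tᵢ = 2h cos θ_c/V₁ ⇒ h = tᵢ·V₁/(2 cos θ_c) = 0.1184·773/(2·0.9225) = 49.60 m.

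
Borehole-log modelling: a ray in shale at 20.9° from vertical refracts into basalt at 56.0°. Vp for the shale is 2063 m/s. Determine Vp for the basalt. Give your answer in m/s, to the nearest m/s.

4794 m/s

sin 20.9° = 0.3567; sin 56.0° = 0.8290.
V₂ = V₁·(sin θ₂/sin θ₁) = 2063·(0.8290/0.3567) = 4794.29 m/s.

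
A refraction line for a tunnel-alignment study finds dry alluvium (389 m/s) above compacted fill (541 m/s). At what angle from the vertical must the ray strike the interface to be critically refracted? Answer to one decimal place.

46.0°

Critical incidence: sin θ_c = V₁/V₂ = 389/541 = 0.7190.
θ_c = arcsin 0.7190 = 45.98°.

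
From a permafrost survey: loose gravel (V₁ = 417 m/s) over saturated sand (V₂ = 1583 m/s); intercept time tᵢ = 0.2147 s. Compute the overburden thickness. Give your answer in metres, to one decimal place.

h = tᵢ·V₁·V₂ / (2·√(V₂²−V₁²)).
√(V₂²−V₁²) = √(1583² − 417²) = 1527.1 m/s.
h = 0.2147 s × 417 × 1583 / (2 × 1527.1) = 46.40 m.

46.4 m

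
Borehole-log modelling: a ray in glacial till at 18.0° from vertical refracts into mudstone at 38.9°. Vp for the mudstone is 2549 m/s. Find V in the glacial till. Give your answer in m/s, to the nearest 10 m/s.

1250 m/s

sin 18.0° = 0.3090; sin 38.9° = 0.6280.
V₁ = V₂·(sin θ₁/sin θ₂) = 2549·(0.3090/0.6280) = 1254.35 m/s.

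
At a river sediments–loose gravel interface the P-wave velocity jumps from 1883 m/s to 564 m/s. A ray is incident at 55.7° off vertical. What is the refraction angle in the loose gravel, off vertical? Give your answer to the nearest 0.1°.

14.3°

Snell's law: sin θ₂ = (V₂/V₁)·sin θ₁ = (564/1883)·sin 55.7° = 0.2474.
θ₂ = arcsin 0.2474 = 14.33° from the normal.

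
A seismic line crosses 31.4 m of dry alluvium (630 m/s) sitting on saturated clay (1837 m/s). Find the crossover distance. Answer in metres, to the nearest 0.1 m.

x_cross = 2h·√((V₂+V₁)/(V₂−V₁)).
(V₂+V₁)/(V₂−V₁) = (1837+630)/(1837−630) = 2.0439; √ = 1.4297.
x_cross = 2·31.4·1.4297 = 89.78 m.

89.8 m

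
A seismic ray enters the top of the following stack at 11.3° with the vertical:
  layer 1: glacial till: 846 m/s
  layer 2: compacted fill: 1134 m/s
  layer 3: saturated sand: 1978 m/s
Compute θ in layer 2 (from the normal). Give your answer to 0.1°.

Snell's law across each interface conserves sin θ / V, so sin θ_2 = V_2·sin θ₁/V₁.
sin θ_2 = 1134 × sin 11.3° / 846 = 0.2627.
θ_2 = 15.23° from the vertical.

15.2°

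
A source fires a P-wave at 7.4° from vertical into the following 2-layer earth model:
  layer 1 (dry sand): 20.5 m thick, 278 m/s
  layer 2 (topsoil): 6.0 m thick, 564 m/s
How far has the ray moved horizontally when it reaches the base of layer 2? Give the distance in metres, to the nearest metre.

4 m

p = sin θ₁/V₁ = sin 7.4°/278 = 4.6329e-04 s/m is conserved through the stack.
Layer 1: θ = 7.40°; offset = 20.5·tan 7.40° = 2.662 m.
Layer 2: sin θ = p·564 = 0.2613 → θ = 15.15°; offset = 6.0·tan 15.15° = 1.624 m.
Σ offsets = 4.287 m.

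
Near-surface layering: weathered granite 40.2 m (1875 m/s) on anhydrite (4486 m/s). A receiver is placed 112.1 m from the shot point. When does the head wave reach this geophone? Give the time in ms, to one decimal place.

θ_c = arcsin(V₁/V₂) = arcsin(1875/4486) = 24.71°, cos θ_c = 0.9085.
Intercept time tᵢ = 2h cos θ_c / V₁ = 2·40.2·0.9085/1875 = 0.03895 s.
t = x/V₂ + tᵢ = 112.1/4486 + 0.03895 = 0.06394 s.

63.9 ms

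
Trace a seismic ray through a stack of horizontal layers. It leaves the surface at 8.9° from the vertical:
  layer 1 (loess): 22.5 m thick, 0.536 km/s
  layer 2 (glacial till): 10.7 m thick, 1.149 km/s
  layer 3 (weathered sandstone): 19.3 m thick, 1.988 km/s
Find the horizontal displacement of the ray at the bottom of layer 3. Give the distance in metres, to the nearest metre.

Apply Snell's law at each interface; in layer i the horizontal offset is hᵢ·tan θᵢ.
Layer 1: θ = 8.90°; offset = 22.5·tan 8.90° = 3.523 m.
Layer 2: sin θ = 1.149·sin 8.9°/0.536 = 0.3316, θ = 19.37°; offset = 10.7·tan 19.37° = 3.761 m.
Layer 3: sin θ = 1.988·sin 8.9°/0.536 = 0.5738, θ = 35.02°; offset = 19.3·tan 35.02° = 13.522 m.
Σ offsets = 20.807 m.

21 m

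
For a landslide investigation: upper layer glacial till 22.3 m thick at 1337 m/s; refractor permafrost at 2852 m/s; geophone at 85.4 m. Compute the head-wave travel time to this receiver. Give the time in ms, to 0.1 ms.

t = x/V₂ + 2h·√(V₂²−V₁²)/(V₁V₂).
√(V₂²−V₁²) = √(2852²−1337²) = 2519.2 m/s; delay term = 2·22.3·2519.2/(1337·2852) = 0.02947 s.
t = 85.4/2852 + 0.02947 = 0.05941 s.

59.4 ms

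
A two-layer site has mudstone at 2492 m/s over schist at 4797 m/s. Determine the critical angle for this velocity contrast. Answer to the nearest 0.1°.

Critical incidence: sin θ_c = V₁/V₂ = 2492/4797 = 0.5195.
θ_c = arcsin 0.5195 = 31.30°.

31.3°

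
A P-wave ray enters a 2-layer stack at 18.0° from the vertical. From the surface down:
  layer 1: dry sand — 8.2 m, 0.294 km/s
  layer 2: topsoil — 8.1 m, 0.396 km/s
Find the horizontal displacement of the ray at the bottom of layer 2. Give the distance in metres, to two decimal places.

Apply Snell's law at each interface; in layer i the horizontal offset is hᵢ·tan θᵢ.
Layer 1: θ = 18.00°; offset = 8.2·tan 18.00° = 2.6643 m.
Layer 2: sin θ = 0.396·sin 18.0°/0.294 = 0.4162, θ = 24.60°; offset = 8.1·tan 24.60° = 3.7079 m.
Summing the layer offsets gives 6.3722 m.

6.37 m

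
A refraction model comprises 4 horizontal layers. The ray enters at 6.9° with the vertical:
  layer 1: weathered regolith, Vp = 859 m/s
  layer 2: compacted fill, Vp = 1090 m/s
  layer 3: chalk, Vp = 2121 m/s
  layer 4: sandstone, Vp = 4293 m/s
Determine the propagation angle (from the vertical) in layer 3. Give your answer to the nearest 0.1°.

Ray parameter p = sin 6.9° / 859 = 1.3986e-04 s/m.
sin θ_3 = p·V_3 = 1.3986e-04 × 2121 = 0.2966.
θ_3 = 17.26° from the vertical.

17.3°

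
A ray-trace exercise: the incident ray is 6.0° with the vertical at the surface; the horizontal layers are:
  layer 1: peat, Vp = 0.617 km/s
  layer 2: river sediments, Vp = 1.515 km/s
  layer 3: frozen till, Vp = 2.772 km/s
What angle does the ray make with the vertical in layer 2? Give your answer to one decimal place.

14.9°

Snell's law across each interface conserves sin θ / V, so sin θ_2 = V_2·sin θ₁/V₁.
sin θ_2 = 1.515 × sin 6.0° / 0.617 = 0.2567.
θ_2 = arcsin 0.2567 = 14.87°.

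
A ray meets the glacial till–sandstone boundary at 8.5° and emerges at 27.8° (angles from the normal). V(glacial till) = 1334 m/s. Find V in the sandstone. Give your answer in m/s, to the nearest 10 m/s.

Snell's law: sin 8.5°/V₁ = sin 27.8°/V₂.
V₂ = V₁·sin 27.8°/sin 8.5° = 1334 × 3.1553 = 4209.20 m/s.

4210 m/s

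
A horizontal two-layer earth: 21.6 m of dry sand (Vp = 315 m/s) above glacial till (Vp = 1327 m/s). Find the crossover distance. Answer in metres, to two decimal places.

x_cross = 2h·√((V₂+V₁)/(V₂−V₁)).
(V₂+V₁)/(V₂−V₁) = (1327+315)/(1327−315) = 1.6225; √ = 1.2738.
x_cross = 2·21.6·1.2738 = 55.03 m.

55.03 m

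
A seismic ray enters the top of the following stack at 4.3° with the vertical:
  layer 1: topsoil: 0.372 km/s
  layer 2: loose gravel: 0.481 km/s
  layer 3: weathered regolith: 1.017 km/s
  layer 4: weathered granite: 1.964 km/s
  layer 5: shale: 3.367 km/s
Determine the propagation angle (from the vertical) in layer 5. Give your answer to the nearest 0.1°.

Ray parameter p = sin 4.3° / 0.372 = 2.0156e-01 s/km.
sin θ_5 = p·V_5 = 2.0156e-01 × 3.367 = 0.6786.
θ_5 = 42.74° from the vertical.

42.7°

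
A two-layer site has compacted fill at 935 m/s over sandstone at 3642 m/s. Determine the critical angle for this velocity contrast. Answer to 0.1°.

14.9°

Critical incidence: sin θ_c = V₁/V₂ = 935/3642 = 0.2567.
θ_c = arcsin 0.2567 = 14.88°.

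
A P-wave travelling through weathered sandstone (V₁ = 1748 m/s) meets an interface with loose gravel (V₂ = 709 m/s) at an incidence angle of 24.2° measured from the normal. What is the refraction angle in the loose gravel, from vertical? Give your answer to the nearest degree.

10°

Snell's law: sin θ₂ = (V₂/V₁)·sin θ₁ = (709/1748)·sin 24.2° = 0.1663.
θ₂ = arcsin 0.1663 = 9.57° from the normal.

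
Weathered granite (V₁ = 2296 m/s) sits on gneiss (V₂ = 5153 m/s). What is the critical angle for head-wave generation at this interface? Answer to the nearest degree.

At critical incidence the refracted ray runs along the interface (θ₂ = 90°), so sin θ_c = V₁/V₂.
θ_c = arcsin(2296/5153) = arcsin 0.4456 = 26.46°.

26°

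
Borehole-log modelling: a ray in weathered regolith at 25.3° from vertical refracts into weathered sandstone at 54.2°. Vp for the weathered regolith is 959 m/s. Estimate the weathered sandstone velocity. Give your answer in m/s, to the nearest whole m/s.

1820 m/s

sin 25.3° = 0.4274; sin 54.2° = 0.8111.
V₂ = V₁·(sin θ₂/sin θ₁) = 959·(0.8111/0.4274) = 1820.04 m/s.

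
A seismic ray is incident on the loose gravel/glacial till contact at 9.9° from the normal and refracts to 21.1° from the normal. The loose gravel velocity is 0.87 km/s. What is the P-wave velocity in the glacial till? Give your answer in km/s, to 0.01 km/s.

sin 9.9° = 0.1719; sin 21.1° = 0.3600.
V₂ = V₁·(sin θ₂/sin θ₁) = 0.87·(0.3600/0.1719) = 1.82 km/s.

1.82 km/s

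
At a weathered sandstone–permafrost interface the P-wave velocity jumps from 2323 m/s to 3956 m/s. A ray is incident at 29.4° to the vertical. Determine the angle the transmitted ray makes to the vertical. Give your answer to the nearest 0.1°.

56.7°

Snell's law: sin θ₂ = (V₂/V₁)·sin θ₁ = (3956/2323)·sin 29.4° = 0.8360.
θ₂ = arcsin 0.8360 = 56.72° from the normal.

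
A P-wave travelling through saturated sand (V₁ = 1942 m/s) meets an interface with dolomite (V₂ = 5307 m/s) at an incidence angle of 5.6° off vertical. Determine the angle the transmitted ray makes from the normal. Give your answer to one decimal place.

Snell's law: sin θ₂ = (V₂/V₁)·sin θ₁ = (5307/1942)·sin 5.6° = 0.2667.
θ₂ = sin⁻¹(0.2667) = 15.47° (from vertical).

15.5°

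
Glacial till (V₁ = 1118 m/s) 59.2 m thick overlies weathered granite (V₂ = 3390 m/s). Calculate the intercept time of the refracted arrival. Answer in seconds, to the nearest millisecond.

0.100 s

tᵢ = 2h·√(V₂²−V₁²)/(V₁V₂).
√(V₂²−V₁²) = √(3390²−1118²) = 3200.3 m/s.
tᵢ = 2·59.2·3200.3/(1118·3390) = 0.09998 s.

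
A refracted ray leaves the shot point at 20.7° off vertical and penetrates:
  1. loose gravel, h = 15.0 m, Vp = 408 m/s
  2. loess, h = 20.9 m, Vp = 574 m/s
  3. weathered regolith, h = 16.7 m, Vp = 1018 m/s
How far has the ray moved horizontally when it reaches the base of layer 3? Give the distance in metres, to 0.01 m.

48.90 m

Apply Snell's law at each interface; in layer i the horizontal offset is hᵢ·tan θᵢ.
Layer 1: θ = 20.70°; offset = 15.0·tan 20.70° = 5.6680 m.
Layer 2: sin θ = 574·sin 20.7°/408 = 0.4973, θ = 29.82°; offset = 20.9·tan 29.82° = 11.9797 m.
Layer 3: sin θ = 1018·sin 20.7°/408 = 0.8820, θ = 61.88°; offset = 16.7·tan 61.88° = 31.2488 m.
Summing the layer offsets gives 48.8965 m.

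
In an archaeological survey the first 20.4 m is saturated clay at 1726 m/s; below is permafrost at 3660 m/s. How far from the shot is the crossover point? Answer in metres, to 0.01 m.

x_cross = 2h·√((V₂+V₁)/(V₂−V₁)).
(V₂+V₁)/(V₂−V₁) = (3660+1726)/(3660−1726) = 2.7849; √ = 1.6688.
x_cross = 2·20.4·1.6688 = 68.09 m.

68.09 m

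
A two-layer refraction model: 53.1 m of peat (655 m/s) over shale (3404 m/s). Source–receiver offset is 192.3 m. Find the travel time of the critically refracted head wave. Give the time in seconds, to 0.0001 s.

t = x/V₂ + 2h·√(V₂²−V₁²)/(V₁V₂).
√(V₂²−V₁²) = √(3404²−655²) = 3340.4 m/s; delay term = 2·53.1·3340.4/(655·3404) = 0.15911 s.
t = 192.3/3404 + 0.15911 = 0.21560 s.

0.2156 s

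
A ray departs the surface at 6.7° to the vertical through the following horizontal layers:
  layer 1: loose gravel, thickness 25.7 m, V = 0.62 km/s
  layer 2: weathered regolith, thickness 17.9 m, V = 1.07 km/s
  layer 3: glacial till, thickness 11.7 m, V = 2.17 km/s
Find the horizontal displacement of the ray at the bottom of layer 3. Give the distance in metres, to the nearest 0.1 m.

Ray parameter p = sin 6.7° / 0.62 km/s = 1.8818e-01 s/km.
Layer 1: θ = 6.70°; offset = 25.7·tan 6.70° = 3.019 m.
Layer 2: sin θ = p·1.07 = 0.2014 → θ = 11.62°; offset = 17.9·tan 11.62° = 3.680 m.
Layer 3: sin θ = p·2.17 = 0.4083 → θ = 24.10°; offset = 11.7·tan 24.10° = 5.234 m.
Σ offsets = 11.933 m.

11.9 m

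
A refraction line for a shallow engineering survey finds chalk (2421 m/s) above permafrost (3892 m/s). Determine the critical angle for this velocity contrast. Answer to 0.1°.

38.5°

Critical incidence: sin θ_c = V₁/V₂ = 2421/3892 = 0.6220.
θ_c = arcsin 0.6220 = 38.47°.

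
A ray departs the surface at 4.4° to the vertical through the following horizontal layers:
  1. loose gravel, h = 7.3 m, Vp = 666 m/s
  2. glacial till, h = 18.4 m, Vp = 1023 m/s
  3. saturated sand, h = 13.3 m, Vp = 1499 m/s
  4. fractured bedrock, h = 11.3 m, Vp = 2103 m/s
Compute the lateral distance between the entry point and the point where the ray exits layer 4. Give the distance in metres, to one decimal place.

Apply Snell's law at each interface; in layer i the horizontal offset is hᵢ·tan θᵢ.
Layer 1: θ = 4.40°; offset = 7.3·tan 4.40° = 0.562 m.
Layer 2: sin θ = 1023·sin 4.4°/666 = 0.1178, θ = 6.77°; offset = 18.4·tan 6.77° = 2.184 m.
Layer 3: sin θ = 1499·sin 4.4°/666 = 0.1727, θ = 9.94°; offset = 13.3·tan 9.94° = 2.332 m.
Layer 4: sin θ = 2103·sin 4.4°/666 = 0.2423, θ = 14.02°; offset = 11.3·tan 14.02° = 2.821 m.
Total horizontal offset = 7.898 m.

7.9 m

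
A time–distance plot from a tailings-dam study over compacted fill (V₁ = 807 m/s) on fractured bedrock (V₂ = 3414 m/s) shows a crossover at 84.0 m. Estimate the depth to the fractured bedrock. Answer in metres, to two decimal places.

h = (x_cross/2)·√((V₂−V₁)/(V₂+V₁)).
(V₂−V₁)/(V₂+V₁) = (3414−807)/(3414+807) = 0.6176; √ = 0.7859.
h = (84.0/2)·0.7859 = 33.01 m.

33.01 m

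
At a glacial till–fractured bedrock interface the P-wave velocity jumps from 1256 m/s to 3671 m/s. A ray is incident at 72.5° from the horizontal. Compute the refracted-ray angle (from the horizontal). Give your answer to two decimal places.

28.49°

Angle from the normal: 90° − 72.5° = 17.5°.
Snell's law: sin θ₂ = (V₂/V₁)·sin θ₁ = (3671/1256)·sin 17.5° = 0.8789.
θ₂ = sin⁻¹(0.8789) = 61.51° (from vertical).
From the interface: 90° − 61.51° = 28.49°.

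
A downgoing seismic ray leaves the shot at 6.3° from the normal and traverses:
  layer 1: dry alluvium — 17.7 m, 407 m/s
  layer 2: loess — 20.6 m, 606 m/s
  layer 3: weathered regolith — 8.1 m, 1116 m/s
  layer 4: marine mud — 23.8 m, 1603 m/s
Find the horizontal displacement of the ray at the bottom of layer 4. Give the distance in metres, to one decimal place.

19.3 m

p = sin θ₁/V₁ = sin 6.3°/407 = 2.6962e-04 s/m is conserved through the stack.
Layer 1: θ = 6.30°; offset = 17.7·tan 6.30° = 1.954 m.
Layer 2: sin θ = p·606 = 0.1634 → θ = 9.40°; offset = 20.6·tan 9.40° = 3.412 m.
Layer 3: sin θ = p·1116 = 0.3009 → θ = 17.51°; offset = 8.1·tan 17.51° = 2.556 m.
Layer 4: sin θ = p·1603 = 0.4322 → θ = 25.61°; offset = 23.8·tan 25.61° = 11.407 m.
Total horizontal offset = 19.328 m.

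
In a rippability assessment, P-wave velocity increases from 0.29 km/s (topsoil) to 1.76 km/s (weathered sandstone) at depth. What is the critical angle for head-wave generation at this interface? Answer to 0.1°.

9.5°

Critical incidence: sin θ_c = V₁/V₂ = 0.29/1.76 = 0.1648.
θ_c = arcsin 0.1648 = 9.48°.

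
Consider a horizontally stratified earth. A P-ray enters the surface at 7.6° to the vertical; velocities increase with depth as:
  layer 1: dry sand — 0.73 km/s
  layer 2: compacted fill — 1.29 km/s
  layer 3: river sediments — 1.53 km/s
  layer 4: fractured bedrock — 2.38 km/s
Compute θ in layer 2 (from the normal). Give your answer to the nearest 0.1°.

13.5°

Ray parameter p = sin 7.6° / 0.73 = 1.8117e-01 s/km.
sin θ_2 = p·V_2 = 1.8117e-01 × 1.29 = 0.2337.
θ_2 = 13.52° from the vertical.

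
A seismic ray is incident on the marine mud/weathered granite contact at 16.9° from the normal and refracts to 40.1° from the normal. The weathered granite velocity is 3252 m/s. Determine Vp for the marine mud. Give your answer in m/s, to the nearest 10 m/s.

1470 m/s

sin 16.9° = 0.2907; sin 40.1° = 0.6441.
V₁ = V₂·(sin θ₁/sin θ₂) = 3252·(0.2907/0.6441) = 1467.67 m/s.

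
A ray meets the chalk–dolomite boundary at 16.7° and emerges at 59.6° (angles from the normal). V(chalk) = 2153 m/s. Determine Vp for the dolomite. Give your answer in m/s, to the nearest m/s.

Snell's law: sin 16.7°/V₁ = sin 59.6°/V₂.
V₂ = V₁·sin 59.6°/sin 16.7° = 2153 × 3.0015 = 6462.24 m/s.

6462 m/s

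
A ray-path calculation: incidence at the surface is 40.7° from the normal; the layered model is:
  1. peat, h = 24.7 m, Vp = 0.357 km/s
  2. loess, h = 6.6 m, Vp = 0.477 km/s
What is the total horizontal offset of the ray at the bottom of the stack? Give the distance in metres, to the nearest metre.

Apply Snell's law at each interface; in layer i the horizontal offset is hᵢ·tan θᵢ.
Layer 1: θ = 40.70°; offset = 24.7·tan 40.70° = 21.245 m.
Layer 2: sin θ = 0.477·sin 40.7°/0.357 = 0.8713, θ = 60.61°; offset = 6.6·tan 60.61° = 11.717 m.
Total horizontal offset = 32.963 m.

33 m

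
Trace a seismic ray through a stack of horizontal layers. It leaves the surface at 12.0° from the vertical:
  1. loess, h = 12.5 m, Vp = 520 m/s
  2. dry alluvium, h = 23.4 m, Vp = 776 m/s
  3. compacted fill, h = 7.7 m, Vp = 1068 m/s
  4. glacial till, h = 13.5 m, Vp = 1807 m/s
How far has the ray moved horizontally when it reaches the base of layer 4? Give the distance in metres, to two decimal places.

28.04 m

p = sin θ₁/V₁ = sin 12.0°/520 = 3.9983e-04 s/m is conserved through the stack.
Layer 1: θ = 12.00°; offset = 12.5·tan 12.00° = 2.6570 m.
Layer 2: sin θ = p·776 = 0.3103 → θ = 18.08°; offset = 23.4·tan 18.08° = 7.6372 m.
Layer 3: sin θ = p·1068 = 0.4270 → θ = 25.28°; offset = 7.7·tan 25.28° = 3.6362 m.
Layer 4: sin θ = p·1807 = 0.7225 → θ = 46.26°; offset = 13.5·tan 46.26° = 14.1076 m.
Summing the layer offsets gives 28.0379 m.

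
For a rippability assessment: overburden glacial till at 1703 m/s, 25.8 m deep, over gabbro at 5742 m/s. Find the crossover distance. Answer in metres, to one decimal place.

x_cross = 2h·√((V₂+V₁)/(V₂−V₁)).
(V₂+V₁)/(V₂−V₁) = (5742+1703)/(5742−1703) = 1.8433; √ = 1.3577.
x_cross = 2·25.8·1.3577 = 70.06 m.

70.1 m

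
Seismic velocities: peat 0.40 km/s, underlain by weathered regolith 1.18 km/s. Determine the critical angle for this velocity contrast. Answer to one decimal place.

Critical incidence: sin θ_c = V₁/V₂ = 0.40/1.18 = 0.3390.
θ_c = arcsin 0.3390 = 19.81°.

19.8°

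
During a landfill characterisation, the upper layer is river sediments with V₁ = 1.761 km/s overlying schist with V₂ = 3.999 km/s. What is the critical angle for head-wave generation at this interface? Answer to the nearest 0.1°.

Critical incidence: sin θ_c = V₁/V₂ = 1.761/3.999 = 0.4404.
θ_c = arcsin 0.4404 = 26.13°.

26.1°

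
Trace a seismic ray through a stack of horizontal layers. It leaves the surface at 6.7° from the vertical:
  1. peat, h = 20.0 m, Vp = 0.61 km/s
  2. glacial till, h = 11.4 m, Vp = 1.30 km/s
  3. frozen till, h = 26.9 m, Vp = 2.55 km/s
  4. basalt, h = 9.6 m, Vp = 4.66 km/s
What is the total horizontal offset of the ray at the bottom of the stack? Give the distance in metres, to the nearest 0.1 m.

39.2 m

p = sin θ₁/V₁ = sin 6.7°/0.61 = 1.9126e-01 s/km is conserved through the stack.
Layer 1: θ = 6.70°; offset = 20.0·tan 6.70° = 2.349 m.
Layer 2: sin θ = p·1.30 = 0.2486 → θ = 14.40°; offset = 11.4·tan 14.40° = 2.926 m.
Layer 3: sin θ = p·2.55 = 0.4877 → θ = 29.19°; offset = 26.9·tan 29.19° = 15.028 m.
Layer 4: sin θ = p·4.66 = 0.8913 → θ = 63.04°; offset = 9.6·tan 63.04° = 18.870 m.
Summing the layer offsets gives 39.174 m.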